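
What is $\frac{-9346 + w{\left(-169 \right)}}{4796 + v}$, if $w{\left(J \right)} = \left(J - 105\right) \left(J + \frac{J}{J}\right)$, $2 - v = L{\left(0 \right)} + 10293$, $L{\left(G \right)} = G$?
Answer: $- \frac{36686}{5495} \approx -6.6763$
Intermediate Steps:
$v = -10291$ ($v = 2 - \left(0 + 10293\right) = 2 - 10293 = -10291$)
$w{\left(J \right)} = \left(1 + J\right) \left(-105 + J\right)$ ($w{\left(J \right)} = \left(J - 105\right) \left(J + 1\right) = \left(-105 + J\right) \left(1 + J\right) = \left(1 + J\right) \left(-105 + J\right)$)
$\frac{-9346 + w{\left(-169 \right)}}{4796 + v} = \frac{-9346 - \left(-17471 - 28561\right)}{4796 - 10291} = \frac{-9346 + \left(-105 + 28561 + 17576\right)}{-5495} = \left(-9346 + 46032\right) \left(- \frac{1}{5495}\right) = 36686 \left(- \frac{1}{5495}\right) = - \frac{36686}{5495}$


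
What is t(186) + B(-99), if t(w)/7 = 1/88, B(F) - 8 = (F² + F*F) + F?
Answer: 1716975/88 ≈ 19511.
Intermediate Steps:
B(F) = 8 + F + 2*F² (B(F) = 8 + ((F² + F*F) + F) = 8 + ((F² + F²) + F) = 8 + (2*F² + F) = 8 + (F + 2*F²) = 8 + F + 2*F²)
t(w) = 7/88
t(186) + B(-99) = 7/88 + (8 - 99 + 2*(-99)²) = 7/88 + (8 - 99 + 2*9801) = 7/88 + (8 - 99 + 19602) = 7/88 + 19511 = 1716975/88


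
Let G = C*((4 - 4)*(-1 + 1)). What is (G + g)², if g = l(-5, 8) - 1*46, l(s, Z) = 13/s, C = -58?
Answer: 59049/25 ≈ 2362.0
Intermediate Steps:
g = -243/5 (g = 13/(-5) - 1*46 = 13*(-⅕) - 46 = -13/5 - 46 = -243/5 ≈ -48.600)
G = 0 (G = -58*(4 - 4)*(-1 + 1) = -0*0 = -58*0 = 0)
(G + g)² = (0 - 243/5)² = (-243/5)² = 59049/25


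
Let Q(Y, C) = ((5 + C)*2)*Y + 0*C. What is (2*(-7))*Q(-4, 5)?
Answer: 1120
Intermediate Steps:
Q(Y, C) = Y*(10 + 2*C) (Q(Y, C) = (10 + 2*C)*Y + 0 = Y*(10 + 2*C) + 0 = Y*(10 + 2*C))
(2*(-7))*Q(-4, 5) = (2*(-7))*(2*(-4)*(5 + 5)) = -28*(-4)*10 = -14*(-80) = 1120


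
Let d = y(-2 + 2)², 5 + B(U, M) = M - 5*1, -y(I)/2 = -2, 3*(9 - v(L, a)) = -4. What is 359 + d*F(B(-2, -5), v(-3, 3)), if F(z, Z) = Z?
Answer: 1573/3 ≈ 524.33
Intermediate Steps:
v(L, a) = 31/3 (v(L, a) = 9 - ⅓*(-4) = 9 + 4/3 = 31/3)
y(I) = 4 (y(I) = -2*(-2) = 4)
B(U, M) = -10 + M (B(U, M) = -5 + (M - 5*1) = -5 + (M - 5) = -5 + (-5 + M) = -10 + M)
d = 16 (d = 4² = 16)
359 + d*F(B(-2, -5), v(-3, 3)) = 359 + 16*(31/3) = 359 + 496/3 = 1573/3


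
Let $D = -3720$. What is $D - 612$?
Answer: $-4332$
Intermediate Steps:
$D - 612 = -3720 - 612 = -4332$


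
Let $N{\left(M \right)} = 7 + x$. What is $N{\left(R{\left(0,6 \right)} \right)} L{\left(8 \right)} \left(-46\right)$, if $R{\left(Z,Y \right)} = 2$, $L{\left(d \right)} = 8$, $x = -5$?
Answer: $-736$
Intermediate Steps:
$N{\left(M \right)} = 2$ ($N{\left(M \right)} = 7 - 5 = 2$)
$N{\left(R{\left(0,6 \right)} \right)} L{\left(8 \right)} \left(-46\right) = 2 \cdot 8 \left(-46\right) = 16 \left(-46\right) = -736$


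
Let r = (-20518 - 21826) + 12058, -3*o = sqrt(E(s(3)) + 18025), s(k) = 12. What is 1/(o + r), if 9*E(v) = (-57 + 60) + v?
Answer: -408861/12382737206 + 78*sqrt(15)/6191368603 ≈ -3.2970e-5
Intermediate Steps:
E(v) = 1/3 + v/9 (E(v) = ((-57 + 60) + v)/9 = (3 + v)/9 = 1/3 + v/9)
o = -104*sqrt(15)/9 (o = -sqrt((1/3 + (1/9)*12) + 18025)/3 = -sqrt((1/3 + 4/3) + 18025)/3 = -sqrt(5/3 + 18025)/3 = -104*sqrt(15)/9 ≈ -44.754)
r = -30286 (r = -42344 + 12058 = -30286)
1/(o + r) = 1/(-104*sqrt(15)/9 - 30286) = 1/(-30286 - 104*sqrt(15)/9)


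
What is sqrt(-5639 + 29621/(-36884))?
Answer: I*sqrt(1918138560837)/18442 ≈ 75.099*I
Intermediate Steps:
sqrt(-5639 + 29621/(-36884)) = sqrt(-5639 + 29621*(-1/36884)) = sqrt(-5639 - 29621/36884) = sqrt(-208018497/36884) = I*sqrt(1918138560837)/18442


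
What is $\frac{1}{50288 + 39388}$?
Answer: $\frac{1}{89676} \approx 1.1151 \cdot 10^{-5}$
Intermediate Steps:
$\frac{1}{50288 + 39388} = \frac{1}{89676}$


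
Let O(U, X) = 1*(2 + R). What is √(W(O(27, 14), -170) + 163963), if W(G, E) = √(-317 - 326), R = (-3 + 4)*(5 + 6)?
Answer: √(163963 + I*√643) ≈ 404.92 + 0.031*I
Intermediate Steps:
R = 11 (R = 1*11 = 11)
O(U, X) = 13 (O(U, X) = 1*(2 + 11) = 1*13 = 13)
W(G, E) = I*√643 (W(G, E) = √(-643) = I*√643)
√(W(O(27, 14), -170) + 163963) = √(I*√643 + 163963) = √(163963 + I*√643)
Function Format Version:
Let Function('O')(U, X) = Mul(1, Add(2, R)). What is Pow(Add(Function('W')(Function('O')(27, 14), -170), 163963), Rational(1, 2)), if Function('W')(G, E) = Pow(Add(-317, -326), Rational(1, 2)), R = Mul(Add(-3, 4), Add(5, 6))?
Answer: Pow(Add(163963, Mul(I, Pow(643, Rational(1, 2)))), Rational(1, 2)) ≈ Add(404.92, Mul(0.031, I))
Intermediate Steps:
R = 11 (R = Mul(1, 11) = 11)
Function('O')(U, X) = 13 (Function('O')(U, X) = Mul(1, Add(2, 11)) = Mul(1, 13) = 13)
Function('W')(G, E) = Mul(I, Pow(643, Rational(1, 2))) (Function('W')(G, E) = Pow(-643, Rational(1, 2)) = Mul(I, Pow(643, Rational(1, 2))))
Pow(Add(Function('W')(Function('O')(27, 14), -170), 163963), Rational(1, 2)) = Pow(Add(Mul(I, Pow(643, Rational(1, 2))), 163963), Rational(1, 2)) = Pow(Add(163963, Mul(I, Pow(643, Rational(1, 2)))), Rational(1, 2))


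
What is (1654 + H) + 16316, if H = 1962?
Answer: 19932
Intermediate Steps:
(1654 + H) + 16316 = (1654 + 1962) + 16316 = 3616 + 16316 = 19932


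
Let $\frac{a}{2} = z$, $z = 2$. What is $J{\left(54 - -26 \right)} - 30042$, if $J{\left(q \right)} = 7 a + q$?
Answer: $-29934$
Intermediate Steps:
$a = 4$ ($a = 2 \cdot 2 = 4$)
$J{\left(q \right)} = 28 + q$ ($J{\left(q \right)} = 7 \cdot 4 + q = 28 + q$)
$J{\left(54 - -26 \right)} - 30042 = \left(28 + \left(54 - -26\right)\right) - 30042 = \left(28 + \left(54 + 26\right)\right) - 30042 = \left(28 + 80\right) - 30042 = 108 - 30042 = -29934$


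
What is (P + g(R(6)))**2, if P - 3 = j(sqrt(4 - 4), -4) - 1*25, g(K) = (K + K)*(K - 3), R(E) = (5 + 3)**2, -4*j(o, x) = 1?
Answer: 969886449/16 ≈ 6.0618e+7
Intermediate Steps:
j(o, x) = -1/4 (j(o, x) = -1/4*1 = -1/4)
R(E) = 64 (R(E) = 8**2 = 64)
g(K) = 2*K*(-3 + K) (g(K) = (2*K)*(-3 + K) = 2*K*(-3 + K))
P = -89/4 (P = 3 + (-1/4 - 1*25) = 3 + (-1/4 - 25) = 3 - 101/4 = -89/4 ≈ -22.250)
(P + g(R(6)))**2 = (-89/4 + 2*64*(-3 + 64))**2 = (-89/4 + 2*64*61)**2 = (-89/4 + 7808)**2 = (31143/4)**2 = 969886449/16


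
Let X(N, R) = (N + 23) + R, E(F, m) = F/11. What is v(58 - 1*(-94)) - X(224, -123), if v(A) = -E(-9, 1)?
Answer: -1355/11 ≈ -123.18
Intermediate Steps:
E(F, m) = F/11 (E(F, m) = F*(1/11) = F/11)
X(N, R) = 23 + N + R (X(N, R) = (23 + N) + R = 23 + N + R)
v(A) = 9/11 (v(A) = -(-9)/11 = -1*(-9/11) = 9/11)
v(58 - 1*(-94)) - X(224, -123) = 9/11 - (23 + 224 - 123) = 9/11 - 1*124 = 9/11 - 124 = -1355/11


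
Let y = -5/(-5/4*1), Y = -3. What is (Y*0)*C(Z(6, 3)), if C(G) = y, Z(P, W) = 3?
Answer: 0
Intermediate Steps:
y = 4 (y = -5/(-5*¼*1) = -5/((-5/4*1)) = -5/(-5/4) = -5*(-⅘) = 4)
C(G) = 4
(Y*0)*C(Z(6, 3)) = -3*0*4 = 0*4 = 0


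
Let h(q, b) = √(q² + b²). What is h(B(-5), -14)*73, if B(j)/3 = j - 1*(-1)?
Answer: 146*√85 ≈ 1346.1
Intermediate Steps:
B(j) = 3 + 3*j (B(j) = 3*(j - 1*(-1)) = 3*(j + 1) = 3*(1 + j) = 3 + 3*j)
h(q, b) = √(b² + q²)
h(B(-5), -14)*73 = √((-14)² + (3 + 3*(-5))²)*73 = √(196 + (3 - 15)²)*73 = √(196 + (-12)²)*73 = √(196 + 144)*73 = √340*73 = (2*√85)*73 = 146*√85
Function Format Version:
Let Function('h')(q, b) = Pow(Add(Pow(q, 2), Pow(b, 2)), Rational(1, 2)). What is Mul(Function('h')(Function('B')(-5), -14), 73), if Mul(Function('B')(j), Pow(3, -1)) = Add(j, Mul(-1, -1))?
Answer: Mul(146, Pow(85, Rational(1, 2))) ≈ 1346.1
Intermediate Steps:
Function('B')(j) = Add(3, Mul(3, j)) (Function('B')(j) = Mul(3, Add(j, Mul(-1, -1))) = Mul(3, Add(j, 1)) = Mul(3, Add(1, j)) = Add(3, Mul(3, j)))
Function('h')(q, b) = Pow(Add(Pow(b, 2), Pow(q, 2)), Rational(1, 2))
Mul(Function('h')(Function('B')(-5), -14), 73) = Mul(Pow(Add(Pow(-14, 2), Pow(Add(3, Mul(3, -5)), 2)), Rational(1, 2)), 73) = Mul(Pow(Add(196, Pow(Add(3, -15), 2)), Rational(1, 2)), 73) = Mul(Pow(Add(196, Pow(-12, 2)), Rational(1, 2)), 73) = Mul(Pow(Add(196, 144), Rational(1, 2)), 73) = Mul(Pow(340, Rational(1, 2)), 73) = Mul(Mul(2, Pow(85, Rational(1, 2))), 73) = Mul(146, Pow(85, Rational(1, 2)))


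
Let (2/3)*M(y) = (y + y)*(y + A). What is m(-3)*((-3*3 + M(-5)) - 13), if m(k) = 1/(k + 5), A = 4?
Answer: -7/2 ≈ -3.5000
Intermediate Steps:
M(y) = 3*y*(4 + y) (M(y) = 3*((y + y)*(y + 4))/2 = 3*((2*y)*(4 + y))/2 = 3*(2*y*(4 + y))/2 = 3*y*(4 + y))
m(k) = 1/(5 + k)
m(-3)*((-3*3 + M(-5)) - 13) = ((-3*3 + 3*(-5)*(4 - 5)) - 13)/(5 - 3) = ((-9 + 3*(-5)*(-1)) - 13)/2 = ((-9 + 15) - 13)/2 = (6 - 13)/2 = (½)*(-7) = -7/2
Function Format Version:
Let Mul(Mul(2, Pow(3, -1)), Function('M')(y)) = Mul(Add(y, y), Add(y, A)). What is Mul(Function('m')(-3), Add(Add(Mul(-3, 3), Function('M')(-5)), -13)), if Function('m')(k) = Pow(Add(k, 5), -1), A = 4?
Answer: Rational(-7, 2) ≈ -3.5000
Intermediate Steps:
Function('M')(y) = Mul(3, y, Add(4, y)) (Function('M')(y) = Mul(Rational(3, 2), Mul(Add(y, y), Add(y, 4))) = Mul(Rational(3, 2), Mul(Mul(2, y), Add(4, y))) = Mul(Rational(3, 2), Mul(2, y, Add(4, y))) = Mul(3, y, Add(4, y)))
Function('m')(k) = Pow(Add(5, k), -1)
Mul(Function('m')(-3), Add(Add(Mul(-3, 3), Function('M')(-5)), -13)) = Mul(Pow(Add(5, -3), -1), Add(Add(Mul(-3, 3), Mul(3, -5, Add(4, -5))), -13)) = Mul(Pow(2, -1), Add(Add(-9, Mul(3, -5, -1)), -13)) = Mul(Rational(1, 2), Add(Add(-9, 15), -13)) = Mul(Rational(1, 2), Add(6, -13)) = Mul(Rational(1, 2), -7) = Rational(-7, 2)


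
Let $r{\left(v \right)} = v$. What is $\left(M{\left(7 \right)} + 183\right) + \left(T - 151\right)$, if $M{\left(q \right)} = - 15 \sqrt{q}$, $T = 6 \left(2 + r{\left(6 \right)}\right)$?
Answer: $80 - 15 \sqrt{7} \approx 40.314$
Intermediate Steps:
$T = 48$ ($T = 6 \left(2 + 6\right) = 6 \cdot 8 = 48$)
$\left(M{\left(7 \right)} + 183\right) + \left(T - 151\right) = \left(- 15 \sqrt{7} + 183\right) + \left(48 - 151\right) = \left(183 - 15 \sqrt{7}\right) + \left(48 - 151\right) = \left(183 - 15 \sqrt{7}\right) - 103 = 80 - 15 \sqrt{7}$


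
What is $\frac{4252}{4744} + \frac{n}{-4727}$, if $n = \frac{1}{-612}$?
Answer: $\frac{1537589699}{1715503932} \approx 0.89629$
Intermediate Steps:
$n = - \frac{1}{612} \approx -0.001634$
$\frac{4252}{4744} + \frac{n}{-4727} = \frac{4252}{4744} - \frac{1}{612 \left(-4727\right)} = 4252 \cdot \frac{1}{4744} - - \frac{1}{2892924} = \frac{1063}{1186} + \frac{1}{2892924} = \frac{1537589699}{1715503932}$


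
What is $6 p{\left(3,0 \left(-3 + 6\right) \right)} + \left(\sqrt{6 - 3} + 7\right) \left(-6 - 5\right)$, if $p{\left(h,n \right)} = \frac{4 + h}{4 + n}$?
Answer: $- \frac{133}{2} - 11 \sqrt{3} \approx -85.553$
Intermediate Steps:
$p{\left(h,n \right)} = \frac{4 + h}{4 + n}$
$6 p{\left(3,0 \left(-3 + 6\right) \right)} + \left(\sqrt{6 - 3} + 7\right) \left(-6 - 5\right) = 6 \frac{4 + 3}{4 + 0 \left(-3 + 6\right)} + \left(\sqrt{6 - 3} + 7\right) \left(-6 - 5\right) = 6 \frac{1}{4 + 0 \cdot 3} \cdot 7 + \left(\sqrt{3} + 7\right) \left(-11\right) = 6 \frac{1}{4 + 0} \cdot 7 + \left(7 + \sqrt{3}\right) \left(-11\right) = 6 \cdot \frac{1}{4} \cdot 7 - \left(77 + 11 \sqrt{3}\right) = 6 \cdot \frac{7}{4} - \left(77 + 11 \sqrt{3}\right) = \frac{21}{2} - \left(77 + 11 \sqrt{3}\right) = - \frac{133}{2} - 11 \sqrt{3}$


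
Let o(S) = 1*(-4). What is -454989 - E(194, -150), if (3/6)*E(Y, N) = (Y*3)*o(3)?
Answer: -450333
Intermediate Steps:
o(S) = -4
E(Y, N) = -24*Y (E(Y, N) = 2*((Y*3)*(-4)) = 2*((3*Y)*(-4)) = 2*(-12*Y) = -24*Y)
-454989 - E(194, -150) = -454989 - (-24)*194 = -454989 - 1*(-4656) = -454989 + 4656 = -450333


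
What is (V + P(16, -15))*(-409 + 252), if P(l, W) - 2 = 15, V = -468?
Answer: 70807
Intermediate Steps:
P(l, W) = 17 (P(l, W) = 2 + 15 = 17)
(V + P(16, -15))*(-409 + 252) = (-468 + 17)*(-409 + 252) = -451*(-157) = 70807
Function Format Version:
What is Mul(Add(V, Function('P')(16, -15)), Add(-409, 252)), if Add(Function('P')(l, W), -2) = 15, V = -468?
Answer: 70807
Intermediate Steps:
Function('P')(l, W) = 17 (Function('P')(l, W) = Add(2, 15) = 17)
Mul(Add(V, Function('P')(16, -15)), Add(-409, 252)) = Mul(Add(-468, 17), Add(-409, 252)) = Mul(-451, -157) = 70807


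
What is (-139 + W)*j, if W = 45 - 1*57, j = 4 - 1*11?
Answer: 1057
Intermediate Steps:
j = -7 (j = 4 - 11 = -7)
W = -12 (W = 45 - 57 = -12)
(-139 + W)*j = (-139 - 12)*(-7) = -151*(-7) = 1057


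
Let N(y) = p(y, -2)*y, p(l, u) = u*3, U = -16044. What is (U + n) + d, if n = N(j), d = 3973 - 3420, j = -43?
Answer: -15233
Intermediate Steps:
p(l, u) = 3*u
d = 553
N(y) = -6*y (N(y) = (3*(-2))*y = -6*y)
n = 258 (n = -6*(-43) = 258)
(U + n) + d = (-16044 + 258) + 553 = -15786 + 553 = -15233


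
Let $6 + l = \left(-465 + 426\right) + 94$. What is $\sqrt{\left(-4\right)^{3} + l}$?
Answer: $i \sqrt{15} \approx 3.873 i$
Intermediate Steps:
$l = 49$ ($l = -6 + \left(\left(-465 + 426\right) + 94\right) = -6 + \left(-39 + 94\right) = -6 + 55 = 49$)
$\sqrt{\left(-4\right)^{3} + l} = \sqrt{\left(-4\right)^{3} + 49} = \sqrt{-64 + 49} = \sqrt{-15} = i \sqrt{15}$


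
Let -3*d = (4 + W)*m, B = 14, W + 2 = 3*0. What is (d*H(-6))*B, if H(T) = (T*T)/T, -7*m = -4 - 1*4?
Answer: 64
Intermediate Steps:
m = 8/7 (m = -(-4 - 1*4)/7 = -(-4 - 4)/7 = -⅐*(-8) = 8/7 ≈ 1.1429)
W = -2 (W = -2 + 3*0 = -2 + 0 = -2)
d = -16/21 (d = -(4 - 2)*8/(3*7) = -2*8/(3*7) = -⅓*16/7 = -16/21 ≈ -0.76190)
H(T) = T (H(T) = T²/T = T)
(d*H(-6))*B = -16/21*(-6)*14 = (32/7)*14 = 64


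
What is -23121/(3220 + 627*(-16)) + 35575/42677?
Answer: 1229071817/290715724 ≈ 4.2277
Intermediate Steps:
-23121/(3220 + 627*(-16)) + 35575/42677 = -23121/(3220 - 10032) + 35575*(1/42677) = -23121/(-6812) + 35575/42677 = -23121*(-1/6812) + 35575/42677 = 23121/6812 + 35575/42677 = 1229071817/290715724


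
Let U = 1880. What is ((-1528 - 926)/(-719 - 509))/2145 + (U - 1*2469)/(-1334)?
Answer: 64780624/146409835 ≈ 0.44246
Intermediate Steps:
((-1528 - 926)/(-719 - 509))/2145 + (U - 1*2469)/(-1334) = ((-1528 - 926)/(-719 - 509))/2145 + (1880 - 1*2469)/(-1334) = -2454/(-1228)*(1/2145) + (1880 - 2469)*(-1/1334) = -2454*(-1/1228)*(1/2145) - 589*(-1/1334) = (1227/614)*(1/2145) + 589/1334 = 409/439010 + 589/1334 = 64780624/146409835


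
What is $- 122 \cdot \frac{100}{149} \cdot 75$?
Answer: $- \frac{915000}{149} \approx -6140.9$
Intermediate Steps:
$- 122 \cdot \frac{100}{149} \cdot 75 = - 122 \cdot 100 \cdot \frac{1}{149} \cdot 75 = \left(-122\right) \frac{100}{149} \cdot 75 = \left(- \frac{12200}{149}\right) 75 = - \frac{915000}{149}$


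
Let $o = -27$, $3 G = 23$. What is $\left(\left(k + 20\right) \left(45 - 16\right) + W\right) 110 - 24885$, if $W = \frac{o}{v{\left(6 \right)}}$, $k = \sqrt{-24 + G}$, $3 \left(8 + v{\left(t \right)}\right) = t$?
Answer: $39410 + \frac{22330 i \sqrt{3}}{3} \approx 39410.0 + 12892.0 i$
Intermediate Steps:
$G = \frac{23}{3}$ ($G = \frac{1}{3} \cdot 23 = \frac{23}{3} \approx 7.6667$)
$v{\left(t \right)} = -8 + \frac{t}{3}$
$k = \frac{7 i \sqrt{3}}{3}$ ($k = \sqrt{-24 + \frac{23}{3}} = \sqrt{- \frac{49}{3}} = \frac{7 i \sqrt{3}}{3} \approx 4.0415 i$)
$W = \frac{9}{2}$ ($W = - \frac{27}{-8 + \frac{1}{3} \cdot 6} = - \frac{27}{-8 + 2} = - \frac{27}{-6} = \left(-27\right) \left(- \frac{1}{6}\right) = \frac{9}{2} \approx 4.5$)
$\left(\left(k + 20\right) \left(45 - 16\right) + W\right) 110 - 24885 = \left(\left(\frac{7 i \sqrt{3}}{3} + 20\right) \left(45 - 16\right) + \frac{9}{2}\right) 110 - 24885 = \left(\left(20 + \frac{7 i \sqrt{3}}{3}\right) 29 + \frac{9}{2}\right) 110 - 24885 = \left(\left(580 + \frac{203 i \sqrt{3}}{3}\right) + \frac{9}{2}\right) 110 - 24885 = \left(\frac{1169}{2} + \frac{203 i \sqrt{3}}{3}\right) 110 - 24885 = \left(64295 + \frac{22330 i \sqrt{3}}{3}\right) - 24885 = 39410 + \frac{22330 i \sqrt{3}}{3}$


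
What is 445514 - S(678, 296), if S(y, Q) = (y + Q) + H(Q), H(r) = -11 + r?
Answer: 444255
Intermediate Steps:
S(y, Q) = -11 + y + 2*Q (S(y, Q) = (y + Q) + (-11 + Q) = (Q + y) + (-11 + Q) = -11 + y + 2*Q)
445514 - S(678, 296) = 445514 - (-11 + 678 + 2*296) = 445514 - (-11 + 678 + 592) = 445514 - 1*1259 = 445514 - 1259 = 444255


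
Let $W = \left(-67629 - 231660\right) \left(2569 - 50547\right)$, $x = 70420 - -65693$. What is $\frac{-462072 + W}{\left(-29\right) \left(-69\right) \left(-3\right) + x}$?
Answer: $\frac{478627519}{4337} \approx 1.1036 \cdot 10^{5}$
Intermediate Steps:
$x = 136113$ ($x = 70420 + 65693 = 136113$)
$W = 14359287642$ ($W = \left(-299289\right) \left(-47978\right) = 14359287642$)
$\frac{-462072 + W}{\left(-29\right) \left(-69\right) \left(-3\right) + x} = \frac{-462072 + 14359287642}{\left(-29\right) \left(-69\right) \left(-3\right) + 136113} = \frac{14358825570}{2001 \left(-3\right) + 136113} = \frac{14358825570}{-6003 + 136113} = \frac{14358825570}{130110} = 14358825570 \cdot \frac{1}{130110} = \frac{478627519}{4337}$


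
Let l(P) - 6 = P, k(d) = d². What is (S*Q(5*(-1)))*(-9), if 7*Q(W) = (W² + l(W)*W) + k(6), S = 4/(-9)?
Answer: 32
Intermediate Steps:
l(P) = 6 + P
S = -4/9 (S = 4*(-⅑) = -4/9 ≈ -0.44444)
Q(W) = 36/7 + W²/7 + W*(6 + W)/7 (Q(W) = ((W² + (6 + W)*W) + 6²)/7 = ((W² + W*(6 + W)) + 36)/7 = (36 + W² + W*(6 + W))/7 = 36/7 + W²/7 + W*(6 + W)/7)
(S*Q(5*(-1)))*(-9) = -4*(36/7 + (5*(-1))²/7 + (5*(-1))*(6 + 5*(-1))/7)/9*(-9) = -4*(36/7 + (⅐)*(-5)² + (⅐)*(-5)*(6 - 5))/9*(-9) = -4*(36/7 + (⅐)*25 + (⅐)*(-5)*1)/9*(-9) = -4*(36/7 + 25/7 - 5/7)/9*(-9) = -4/9*8*(-9) = -32/9*(-9) = 32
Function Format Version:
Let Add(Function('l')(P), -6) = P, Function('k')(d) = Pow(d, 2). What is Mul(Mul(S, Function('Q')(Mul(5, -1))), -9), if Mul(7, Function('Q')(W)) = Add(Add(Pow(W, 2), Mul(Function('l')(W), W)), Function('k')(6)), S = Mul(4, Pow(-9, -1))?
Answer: 32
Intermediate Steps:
Function('l')(P) = Add(6, P)
S = Rational(-4, 9) (S = Mul(4, Rational(-1, 9)) = Rational(-4, 9) ≈ -0.44444)
Function('Q')(W) = Add(Rational(36, 7), Mul(Rational(1, 7), Pow(W, 2)), Mul(Rational(1, 7), W, Add(6, W))) (Function('Q')(W) = Mul(Rational(1, 7), Add(Add(Pow(W, 2), Mul(Add(6, W), W)), Pow(6, 2))) = Mul(Rational(1, 7), Add(Add(Pow(W, 2), Mul(W, Add(6, W))), 36)) = Mul(Rational(1, 7), Add(36, Pow(W, 2), Mul(W, Add(6, W)))) = Add(Rational(36, 7), Mul(Rational(1, 7), Pow(W, 2)), Mul(Rational(1, 7), W, Add(6, W))))
Mul(Mul(S, Function('Q')(Mul(5, -1))), -9) = Mul(Mul(Rational(-4, 9), Add(Rational(36, 7), Mul(Rational(1, 7), Pow(Mul(5, -1), 2)), Mul(Rational(1, 7), Mul(5, -1), Add(6, Mul(5, -1))))), -9) = Mul(Mul(Rational(-4, 9), Add(Rational(36, 7), Mul(Rational(1, 7), Pow(-5, 2)), Mul(Rational(1, 7), -5, Add(6, -5)))), -9) = Mul(Mul(Rational(-4, 9), Add(Rational(36, 7), Mul(Rational(1, 7), 25), Mul(Rational(1, 7), -5, 1))), -9) = Mul(Mul(Rational(-4, 9), Add(Rational(36, 7), Rational(25, 7), Rational(-5, 7))), -9) = Mul(Mul(Rational(-4, 9), 8), -9) = Mul(Rational(-32, 9), -9) = 32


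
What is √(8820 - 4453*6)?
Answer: I*√17898 ≈ 133.78*I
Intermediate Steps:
√(8820 - 4453*6) = √(8820 - 26718) = √(-17898) = I*√17898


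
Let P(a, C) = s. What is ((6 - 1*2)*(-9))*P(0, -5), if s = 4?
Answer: -144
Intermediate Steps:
P(a, C) = 4
((6 - 1*2)*(-9))*P(0, -5) = ((6 - 1*2)*(-9))*4 = ((6 - 2)*(-9))*4 = (4*(-9))*4 = -36*4 = -144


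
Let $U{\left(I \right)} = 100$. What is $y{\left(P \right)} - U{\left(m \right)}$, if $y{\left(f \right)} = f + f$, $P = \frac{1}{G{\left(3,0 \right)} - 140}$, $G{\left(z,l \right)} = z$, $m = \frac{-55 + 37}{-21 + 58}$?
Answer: $- \frac{13702}{137} \approx -100.01$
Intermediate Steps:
$m = - \frac{18}{37} \approx -0.48649$
$P = - \frac{1}{137}$ ($P = \frac{1}{3 - 140} = \frac{1}{-137} = - \frac{1}{137} \approx -0.0072993$)
$y{\left(f \right)} = 2 f$
$y{\left(P \right)} - U{\left(m \right)} = 2 \left(- \frac{1}{137}\right) - 100 = - \frac{2}{137} - 100 = - \frac{13702}{137}$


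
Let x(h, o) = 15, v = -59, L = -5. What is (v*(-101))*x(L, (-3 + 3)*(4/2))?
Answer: 89385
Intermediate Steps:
(v*(-101))*x(L, (-3 + 3)*(4/2)) = -59*(-101)*15 = 5959*15 = 89385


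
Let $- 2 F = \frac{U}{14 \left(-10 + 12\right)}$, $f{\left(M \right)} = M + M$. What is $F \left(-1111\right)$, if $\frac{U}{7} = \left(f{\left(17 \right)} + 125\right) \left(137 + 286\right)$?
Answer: $\frac{74722527}{8} \approx 9.3403 \cdot 10^{6}$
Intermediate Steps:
$f{\left(M \right)} = 2 M$
$U = 470799$ ($U = 7 \left(2 \cdot 17 + 125\right) \left(137 + 286\right) = 7 \left(34 + 125\right) 423 = 7 \cdot 159 \cdot 423 = 7 \cdot 67257 = 470799$)
$F = - \frac{67257}{8}$ ($F = - \frac{470799 \frac{1}{14 \left(-10 + 12\right)}}{2} = - \frac{470799 \frac{1}{14 \cdot 2}}{2} = - \frac{470799 \cdot \frac{1}{28}}{2} = \left(- \frac{1}{2}\right) \frac{67257}{4} = - \frac{67257}{8} \approx -8407.1$)
$F \left(-1111\right) = \left(- \frac{67257}{8}\right) \left(-1111\right) = \frac{74722527}{8}$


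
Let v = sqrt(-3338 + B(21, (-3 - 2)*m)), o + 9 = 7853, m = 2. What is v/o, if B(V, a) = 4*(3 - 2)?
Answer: I*sqrt(3334)/7844 ≈ 0.0073611*I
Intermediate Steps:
o = 7844 (o = -9 + 7853 = 7844)
B(V, a) = 4 (B(V, a) = 4*1 = 4)
v = I*sqrt(3334) (v = sqrt(-3338 + 4) = sqrt(-3334) = I*sqrt(3334) ≈ 57.741*I)
v/o = (I*sqrt(3334))/7844 = (I*sqrt(3334))*(1/7844) = I*sqrt(3334)/7844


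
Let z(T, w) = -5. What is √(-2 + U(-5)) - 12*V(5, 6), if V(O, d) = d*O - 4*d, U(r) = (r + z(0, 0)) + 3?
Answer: -72 + 3*I ≈ -72.0 + 3.0*I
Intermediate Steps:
U(r) = -2 + r (U(r) = (r - 5) + 3 = (-5 + r) + 3 = -2 + r)
V(O, d) = -4*d + O*d (V(O, d) = O*d - 4*d = -4*d + O*d)
√(-2 + U(-5)) - 12*V(5, 6) = √(-2 + (-2 - 5)) - 72*(-4 + 5) = √(-2 - 7) - 72 = √(-9) - 12*6 = 3*I - 72 = -72 + 3*I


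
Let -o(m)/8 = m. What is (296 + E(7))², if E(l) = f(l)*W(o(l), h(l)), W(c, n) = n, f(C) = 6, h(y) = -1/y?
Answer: 4268356/49 ≈ 87109.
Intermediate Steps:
o(m) = -8*m
E(l) = -6/l (E(l) = 6*(-1/l) = -6/l)
(296 + E(7))² = (296 - 6/7)² = (2066/7)² = 4268356/49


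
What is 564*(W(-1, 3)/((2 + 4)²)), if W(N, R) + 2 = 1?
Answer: -47/3 ≈ -15.667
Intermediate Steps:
W(N, R) = -1 (W(N, R) = -2 + 1 = -1)
564*(W(-1, 3)/((2 + 4)²)) = 564*(-1/((2 + 4)²)) = 564*(-1/(6²)) = 564*(-1/36) = -47/3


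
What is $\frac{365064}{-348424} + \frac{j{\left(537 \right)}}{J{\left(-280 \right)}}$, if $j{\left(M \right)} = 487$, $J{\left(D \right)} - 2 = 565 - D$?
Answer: $- \frac{17440840}{36889391} \approx -0.47279$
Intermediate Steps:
$J{\left(D \right)} = 567 - D$ ($J{\left(D \right)} = 2 - \left(-565 + D\right) = 567 - D$)
$\frac{365064}{-348424} + \frac{j{\left(537 \right)}}{J{\left(-280 \right)}} = \frac{365064}{-348424} + \frac{487}{567 - -280} = 365064 \left(- \frac{1}{348424}\right) + \frac{487}{567 + 280} = - \frac{45633}{43553} + \frac{487}{847} = - \frac{17440840}{36889391}$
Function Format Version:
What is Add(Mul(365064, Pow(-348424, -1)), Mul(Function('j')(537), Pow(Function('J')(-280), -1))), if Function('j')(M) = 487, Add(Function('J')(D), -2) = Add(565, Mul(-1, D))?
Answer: Rational(-17440840, 36889391) ≈ -0.47279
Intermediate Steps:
Function('J')(D) = Add(567, Mul(-1, D)) (Function('J')(D) = Add(2, Add(565, Mul(-1, D))) = Add(567, Mul(-1, D)))
Add(Mul(365064, Pow(-348424, -1)), Mul(Function('j')(537), Pow(Function('J')(-280), -1))) = Add(Mul(365064, Pow(-348424, -1)), Mul(487, Pow(Add(567, Mul(-1, -280)), -1))) = Add(Mul(365064, Rational(-1, 348424)), Mul(487, Pow(Add(567, 280), -1))) = Add(Rational(-45633, 43553), Mul(487, Pow(847, -1))) = Add(Rational(-45633, 43553), Mul(487, Rational(1, 847))) = Add(Rational(-45633, 43553), Rational(487, 847)) = Rational(-17440840, 36889391)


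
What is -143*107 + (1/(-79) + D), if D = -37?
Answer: -1211703/79 ≈ -15338.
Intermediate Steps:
-143*107 + (1/(-79) + D) = -143*107 + (1/(-79) - 37) = -15301 + (-1/79 - 37) = -15301 - 2924/79 = -1211703/79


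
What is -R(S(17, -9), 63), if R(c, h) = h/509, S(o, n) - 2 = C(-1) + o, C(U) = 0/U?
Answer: -63/509 ≈ -0.12377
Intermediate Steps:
C(U) = 0
S(o, n) = 2 + o (S(o, n) = 2 + (0 + o) = 2 + o)
R(c, h) = h/509 (R(c, h) = h*(1/509) = h/509)
-R(S(17, -9), 63) = -63/509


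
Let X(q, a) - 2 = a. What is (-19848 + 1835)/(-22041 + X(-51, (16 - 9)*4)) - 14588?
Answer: -321078455/22011 ≈ -14587.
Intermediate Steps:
X(q, a) = 2 + a
(-19848 + 1835)/(-22041 + X(-51, (16 - 9)*4)) - 14588 = (-19848 + 1835)/(-22041 + (2 + (16 - 9)*4)) - 14588 = -18013/(-22041 + (2 + 7*4)) - 14588 = -18013/(-22041 + (2 + 28)) - 14588 = -18013/(-22041 + 30) - 14588 = -18013/(-22011) - 14588 = -18013*(-1/22011) - 14588 = 18013/22011 - 14588 = -321078455/22011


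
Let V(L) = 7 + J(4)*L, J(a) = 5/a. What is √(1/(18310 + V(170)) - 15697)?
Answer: I*√21557780669139/37059 ≈ 125.29*I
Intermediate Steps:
V(L) = 7 + 5*L/4 (V(L) = 7 + (5/4)*L = 7 + (5*(¼))*L = 7 + 5*L/4)
√(1/(18310 + V(170)) - 15697) = √(1/(18310 + (7 + (5/4)*170)) - 15697) = √(1/(18310 + (7 + 425/2)) - 15697) = √(1/(18310 + 439/2) - 15697) = √(1/(37059/2) - 15697) = √(2/37059 - 15697) = √(-581715121/37059) = I*√21557780669139/37059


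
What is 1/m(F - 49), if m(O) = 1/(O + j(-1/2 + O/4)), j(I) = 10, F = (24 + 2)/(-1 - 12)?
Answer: -41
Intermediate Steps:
F = -2 (F = 26/(-13) = 26*(-1/13) = -2)
m(O) = 1/(10 + O) (m(O) = 1/(O + 10) = 1/(10 + O))
1/m(F - 49) = 1/(1/(10 + (-2 - 49))) = 1/(1/(10 - 51)) = 1/(1/(-41)) = 1/(-1/41) = -41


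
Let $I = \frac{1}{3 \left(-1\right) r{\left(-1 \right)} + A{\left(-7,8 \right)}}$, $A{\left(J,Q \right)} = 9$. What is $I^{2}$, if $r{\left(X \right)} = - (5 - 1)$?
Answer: $\frac{1}{441} \approx 0.0022676$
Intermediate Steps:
$r{\left(X \right)} = -4$ ($r{\left(X \right)} = \left(-1\right) 4 = -4$)
$I = \frac{1}{21}$ ($I = \frac{1}{3 \left(-1\right) \left(-4\right) + 9} = \frac{1}{\left(-3\right) \left(-4\right) + 9} = \frac{1}{12 + 9} = \frac{1}{21} \approx 0.047619$)
$I^{2} = \left(\frac{1}{21}\right)^{2} = \frac{1}{441}$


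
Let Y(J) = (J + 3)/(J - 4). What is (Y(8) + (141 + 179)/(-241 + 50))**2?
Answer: 674041/583696 ≈ 1.1548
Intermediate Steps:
Y(J) = (3 + J)/(-4 + J)
(Y(8) + (141 + 179)/(-241 + 50))**2 = ((3 + 8)/(-4 + 8) + (141 + 179)/(-241 + 50))**2 = (11/4 + 320/(-191))**2 = ((1/4)*11 + 320*(-1/191))**2 = (11/4 - 320/191)**2 = (821/764)**2 = 674041/583696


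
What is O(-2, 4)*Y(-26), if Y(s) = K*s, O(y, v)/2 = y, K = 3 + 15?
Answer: 1872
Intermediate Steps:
K = 18
O(y, v) = 2*y
Y(s) = 18*s
O(-2, 4)*Y(-26) = (2*(-2))*(18*(-26)) = -4*(-468) = 1872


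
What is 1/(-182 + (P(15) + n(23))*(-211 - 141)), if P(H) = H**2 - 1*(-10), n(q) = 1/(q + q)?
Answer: -23/1906922 ≈ -1.2061e-5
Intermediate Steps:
n(q) = 1/(2*q)
P(H) = 10 + H**2 (P(H) = H**2 + 10 = 10 + H**2)
1/(-182 + (P(15) + n(23))*(-211 - 141)) = 1/(-182 + ((10 + 15**2) + (1/2)/23)*(-211 - 141)) = 1/(-182 + ((10 + 225) + (1/2)*(1/23))*(-352)) = 1/(-182 + (235 + 1/46)*(-352)) = 1/(-182 + (10811/46)*(-352)) = 1/(-182 - 1902736/23) = 1/(-1906922/23) = -23/1906922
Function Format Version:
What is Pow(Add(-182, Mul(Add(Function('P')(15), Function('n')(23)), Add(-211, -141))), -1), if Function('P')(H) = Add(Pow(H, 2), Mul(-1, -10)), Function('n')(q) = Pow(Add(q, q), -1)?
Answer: Rational(-23, 1906922) ≈ -1.2061e-5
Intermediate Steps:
Function('n')(q) = Mul(Rational(1, 2), Pow(q, -1)) (Function('n')(q) = Pow(Mul(2, q), -1) = Mul(Rational(1, 2), Pow(q, -1)))
Function('P')(H) = Add(10, Pow(H, 2)) (Function('P')(H) = Add(Pow(H, 2), 10) = Add(10, Pow(H, 2)))
Pow(Add(-182, Mul(Add(Function('P')(15), Function('n')(23)), Add(-211, -141))), -1) = Pow(Add(-182, Mul(Add(Add(10, Pow(15, 2)), Mul(Rational(1, 2), Pow(23, -1))), Add(-211, -141))), -1) = Pow(Add(-182, Mul(Add(Add(10, 225), Mul(Rational(1, 2), Rational(1, 23))), -352)), -1) = Pow(Add(-182, Mul(Add(235, Rational(1, 46)), -352)), -1) = Pow(Add(-182, Mul(Rational(10811, 46), -352)), -1) = Pow(Add(-182, Rational(-1902736, 23)), -1) = Pow(Rational(-1906922, 23), -1) = Rational(-23, 1906922)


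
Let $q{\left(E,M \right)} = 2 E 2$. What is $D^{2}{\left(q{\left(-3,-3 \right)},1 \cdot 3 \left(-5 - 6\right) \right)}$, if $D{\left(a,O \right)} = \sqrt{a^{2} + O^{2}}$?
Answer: $1233$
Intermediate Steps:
$q{\left(E,M \right)} = 4 E$
$D{\left(a,O \right)} = \sqrt{O^{2} + a^{2}}$
$D^{2}{\left(q{\left(-3,-3 \right)},1 \cdot 3 \left(-5 - 6\right) \right)} = \left(\sqrt{\left(1 \cdot 3 \left(-5 - 6\right)\right)^{2} + \left(4 \left(-3\right)\right)^{2}}\right)^{2} = \left(\sqrt{\left(3 \left(-5 - 6\right)\right)^{2} + \left(-12\right)^{2}}\right)^{2} = \left(\sqrt{\left(3 \left(-11\right)\right)^{2} + 144}\right)^{2} = \left(\sqrt{\left(-33\right)^{2} + 144}\right)^{2} = \left(\sqrt{1089 + 144}\right)^{2} = \left(\sqrt{1233}\right)^{2} = \left(3 \sqrt{137}\right)^{2} = 1233$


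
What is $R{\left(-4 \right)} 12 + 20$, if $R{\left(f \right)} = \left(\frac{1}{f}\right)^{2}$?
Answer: $\frac{83}{4} \approx 20.75$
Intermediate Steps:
$R{\left(f \right)} = \frac{1}{f^{2}}$
$R{\left(-4 \right)} 12 + 20 = \frac{1}{16} \cdot 12 + 20 = \frac{3}{4} + 20 = \frac{83}{4}$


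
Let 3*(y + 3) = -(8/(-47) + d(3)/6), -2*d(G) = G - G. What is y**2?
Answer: 172225/19881 ≈ 8.6628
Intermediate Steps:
d(G) = 0 (d(G) = -(G - G)/2 = -1/2*0 = 0)
y = -415/141 (y = -3 + (-(8/(-47) + 0/6))/3 = -3 + (-(8*(-1/47) + 0*(1/6)))/3 = -3 + (-(-8/47 + 0))/3 = -3 + (-1*(-8/47))/3 = -3 + (1/3)*(8/47) = -3 + 8/141 = -415/141 ≈ -2.9433)
y**2 = (-415/141)**2 = 172225/19881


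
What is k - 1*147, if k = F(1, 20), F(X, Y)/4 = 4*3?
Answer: -99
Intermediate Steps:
F(X, Y) = 48 (F(X, Y) = 4*(4*3) = 4*12 = 48)
k = 48
k - 1*147 = 48 - 1*147 = 48 - 147 = -99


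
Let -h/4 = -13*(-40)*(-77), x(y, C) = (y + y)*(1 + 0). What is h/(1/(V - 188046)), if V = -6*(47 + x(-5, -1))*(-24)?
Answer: -29264114880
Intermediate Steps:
x(y, C) = 2*y (x(y, C) = (2*y)*1 = 2*y)
h = 160160 (h = -4*(-13*(-40))*(-77) = -2080*(-77) = -4*(-40040) = 160160)
V = 5328 (V = -6*(47 + 2*(-5))*(-24) = -6*(47 - 10)*(-24) = -222*(-24) = -6*(-888) = 5328)
h/(1/(V - 188046)) = 160160/(1/(5328 - 188046)) = 160160/(1/(-182718)) = 160160/(-1/182718) = 160160*(-182718) = -29264114880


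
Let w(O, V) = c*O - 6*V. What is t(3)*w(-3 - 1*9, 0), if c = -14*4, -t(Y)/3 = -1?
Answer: 2016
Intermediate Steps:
t(Y) = 3 (t(Y) = -3*(-1) = 3)
c = -56
w(O, V) = -56*O - 6*V
t(3)*w(-3 - 1*9, 0) = 3*(-56*(-3 - 1*9) - 6*0) = 3*(-56*(-3 - 9) + 0) = 3*(-56*(-12) + 0) = 3*(672 + 0) = 3*672 = 2016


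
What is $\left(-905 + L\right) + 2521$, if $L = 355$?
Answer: $1971$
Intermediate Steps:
$\left(-905 + L\right) + 2521 = \left(-905 + 355\right) + 2521 = -550 + 2521 = 1971$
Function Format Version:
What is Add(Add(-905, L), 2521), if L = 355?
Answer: 1971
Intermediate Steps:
Add(Add(-905, L), 2521) = Add(Add(-905, 355), 2521) = Add(-550, 2521) = 1971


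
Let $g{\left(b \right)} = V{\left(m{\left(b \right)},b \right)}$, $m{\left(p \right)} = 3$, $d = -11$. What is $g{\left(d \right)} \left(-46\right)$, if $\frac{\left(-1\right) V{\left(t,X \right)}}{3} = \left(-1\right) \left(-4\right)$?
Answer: $552$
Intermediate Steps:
$V{\left(t,X \right)} = -12$ ($V{\left(t,X \right)} = - 3 \left(\left(-1\right) \left(-4\right)\right) = \left(-3\right) 4 = -12$)
$g{\left(b \right)} = -12$
$g{\left(d \right)} \left(-46\right) = \left(-12\right) \left(-46\right) = 552$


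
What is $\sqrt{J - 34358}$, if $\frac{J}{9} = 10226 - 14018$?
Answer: $11 i \sqrt{566} \approx 261.7 i$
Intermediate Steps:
$J = -34128$ ($J = 9 \left(10226 - 14018\right) = 9 \left(-3792\right) = -34128$)
$\sqrt{J - 34358} = \sqrt{-34128 - 34358} = \sqrt{-68486} = 11 i \sqrt{566}$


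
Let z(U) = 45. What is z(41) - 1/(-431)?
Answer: 19396/431 ≈ 45.002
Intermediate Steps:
z(41) - 1/(-431) = 45 - 1/(-431) = 45 - 1*(-1/431) = 45 + 1/431 = 19396/431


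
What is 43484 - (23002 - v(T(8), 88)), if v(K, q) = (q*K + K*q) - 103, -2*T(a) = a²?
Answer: 14747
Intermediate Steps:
T(a) = -a²/2
v(K, q) = -103 + 2*K*q (v(K, q) = (K*q + K*q) - 103 = 2*K*q - 103 = -103 + 2*K*q)
43484 - (23002 - v(T(8), 88)) = 43484 - (23002 - (-103 + 2*(-½*8²)*88)) = 43484 - (23002 - (-103 + 2*(-½*64)*88)) = 43484 - (23002 - (-103 + 2*(-32)*88)) = 43484 - (23002 - (-103 - 5632)) = 43484 - (23002 - 1*(-5735)) = 43484 - (23002 + 5735) = 43484 - 1*28737 = 43484 - 28737 = 14747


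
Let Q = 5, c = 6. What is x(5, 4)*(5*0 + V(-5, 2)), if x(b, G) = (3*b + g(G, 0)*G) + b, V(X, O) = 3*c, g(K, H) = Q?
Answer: 720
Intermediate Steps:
g(K, H) = 5
V(X, O) = 18 (V(X, O) = 3*6 = 18)
x(b, G) = 4*b + 5*G (x(b, G) = (3*b + 5*G) + b = 4*b + 5*G)
x(5, 4)*(5*0 + V(-5, 2)) = (4*5 + 5*4)*(5*0 + 18) = (20 + 20)*(0 + 18) = 40*18 = 720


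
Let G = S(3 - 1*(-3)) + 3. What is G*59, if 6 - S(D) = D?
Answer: 177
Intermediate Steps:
S(D) = 6 - D
G = 3 (G = (6 - (3 - 1*(-3))) + 3 = (6 - (3 + 3)) + 3 = (6 - 1*6) + 3 = (6 - 6) + 3 = 0 + 3 = 3)
G*59 = 3*59 = 177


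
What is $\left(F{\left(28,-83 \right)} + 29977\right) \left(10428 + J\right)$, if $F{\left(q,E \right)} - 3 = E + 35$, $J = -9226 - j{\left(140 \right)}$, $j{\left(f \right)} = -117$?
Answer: $39480308$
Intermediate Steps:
$J = -9109$ ($J = -9226 - -117 = -9226 + 117 = -9109$)
$F{\left(q,E \right)} = 38 + E$ ($F{\left(q,E \right)} = 3 + \left(E + 35\right) = 3 + \left(35 + E\right) = 38 + E$)
$\left(F{\left(28,-83 \right)} + 29977\right) \left(10428 + J\right) = \left(\left(38 - 83\right) + 29977\right) \left(10428 - 9109\right) = \left(-45 + 29977\right) 1319 = 29932 \cdot 1319 = 39480308$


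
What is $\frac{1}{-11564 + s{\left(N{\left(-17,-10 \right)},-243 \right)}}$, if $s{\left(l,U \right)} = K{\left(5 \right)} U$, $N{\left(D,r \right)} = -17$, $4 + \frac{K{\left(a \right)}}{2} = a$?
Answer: $- \frac{1}{12050} \approx -8.2988 \cdot 10^{-5}$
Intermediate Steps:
$K{\left(a \right)} = -8 + 2 a$
$s{\left(l,U \right)} = 2 U$ ($s{\left(l,U \right)} = \left(-8 + 2 \cdot 5\right) U = \left(-8 + 10\right) U = 2 U$)
$\frac{1}{-11564 + s{\left(N{\left(-17,-10 \right)},-243 \right)}} = \frac{1}{-11564 + 2 \left(-243\right)} = \frac{1}{-11564 - 486} = \frac{1}{-12050} = - \frac{1}{12050}$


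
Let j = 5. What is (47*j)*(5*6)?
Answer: 7050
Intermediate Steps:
(47*j)*(5*6) = (47*5)*(5*6) = 235*30 = 7050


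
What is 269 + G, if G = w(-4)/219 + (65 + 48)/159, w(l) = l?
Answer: 1043440/3869 ≈ 269.69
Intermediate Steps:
G = 2679/3869 (G = -4/219 + (65 + 48)/159 = -4*1/219 + 113*(1/159) = -4/219 + 113/159 = 2679/3869 ≈ 0.69243)
269 + G = 269 + 2679/3869 = 1043440/3869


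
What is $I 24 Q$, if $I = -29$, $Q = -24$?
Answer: $16704$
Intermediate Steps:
$I 24 Q = \left(-29\right) 24 \left(-24\right) = \left(-696\right) \left(-24\right) = 16704$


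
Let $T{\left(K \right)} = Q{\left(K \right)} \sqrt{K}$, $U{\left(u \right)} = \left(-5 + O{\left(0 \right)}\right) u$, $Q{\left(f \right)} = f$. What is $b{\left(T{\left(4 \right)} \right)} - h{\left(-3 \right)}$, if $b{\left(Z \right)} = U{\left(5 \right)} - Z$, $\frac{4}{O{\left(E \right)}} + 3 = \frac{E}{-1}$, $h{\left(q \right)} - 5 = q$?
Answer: $- \frac{125}{3} \approx -41.667$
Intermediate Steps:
$h{\left(q \right)} = 5 + q$
$O{\left(E \right)} = \frac{4}{-3 - E}$ ($O{\left(E \right)} = \frac{4}{-3 + \frac{E}{-1}} = \frac{4}{-3 + E \left(-1\right)} = \frac{4}{-3 - E}$)
$U{\left(u \right)} = - \frac{19 u}{3}$ ($U{\left(u \right)} = \left(-5 - \frac{4}{3 + 0}\right) u = \left(-5 - \frac{4}{3}\right) u = - \frac{19 u}{3}$)
$T{\left(K \right)} = K^{\frac{3}{2}}$ ($T{\left(K \right)} = K \sqrt{K} = K^{\frac{3}{2}}$)
$b{\left(Z \right)} = - \frac{95}{3} - Z$ ($b{\left(Z \right)} = \left(- \frac{19}{3}\right) 5 - Z = - \frac{95}{3} - Z$)
$b{\left(T{\left(4 \right)} \right)} - h{\left(-3 \right)} = \left(- \frac{95}{3} - 4^{\frac{3}{2}}\right) - \left(5 - 3\right) = \left(- \frac{95}{3} - 8\right) - 2 = - \frac{119}{3} - 2 = - \frac{125}{3}$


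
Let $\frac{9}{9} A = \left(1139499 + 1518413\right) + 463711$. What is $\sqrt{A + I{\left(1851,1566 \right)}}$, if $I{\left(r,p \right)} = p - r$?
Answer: $\sqrt{3121338} \approx 1766.7$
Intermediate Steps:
$A = 3121623$ ($A = \left(1139499 + 1518413\right) + 463711 = 2657912 + 463711 = 3121623$)
$\sqrt{A + I{\left(1851,1566 \right)}} = \sqrt{3121623 + \left(1566 - 1851\right)} = \sqrt{3121623 - 285} = \sqrt{3121338}$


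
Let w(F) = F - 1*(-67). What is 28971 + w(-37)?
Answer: 29001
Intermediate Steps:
w(F) = 67 + F (w(F) = F + 67 = 67 + F)
28971 + w(-37) = 28971 + (67 - 37) = 28971 + 30 = 29001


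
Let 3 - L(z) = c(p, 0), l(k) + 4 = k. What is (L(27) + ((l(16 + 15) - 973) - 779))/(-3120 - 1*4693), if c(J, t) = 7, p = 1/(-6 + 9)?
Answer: 133/601 ≈ 0.22130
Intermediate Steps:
l(k) = -4 + k
p = ⅓ (p = 1/3 = ⅓ ≈ 0.33333)
L(z) = -4 (L(z) = 3 - 1*7 = 3 - 7 = -4)
(L(27) + ((l(16 + 15) - 973) - 779))/(-3120 - 1*4693) = (-4 + (((-4 + (16 + 15)) - 973) - 779))/(-3120 - 1*4693) = (-4 + (((-4 + 31) - 973) - 779))/(-3120 - 4693) = (-4 + ((27 - 973) - 779))/(-7813) = (-4 + (-946 - 779))*(-1/7813) = (-4 - 1725)*(-1/7813) = -1729*(-1/7813) = 133/601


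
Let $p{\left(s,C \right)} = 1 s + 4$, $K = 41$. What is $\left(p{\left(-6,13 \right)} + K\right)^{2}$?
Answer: $1521$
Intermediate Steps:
$p{\left(s,C \right)} = 4 + s$ ($p{\left(s,C \right)} = s + 4 = 4 + s$)
$\left(p{\left(-6,13 \right)} + K\right)^{2} = \left(\left(4 - 6\right) + 41\right)^{2} = \left(-2 + 41\right)^{2} = 39^{2} = 1521$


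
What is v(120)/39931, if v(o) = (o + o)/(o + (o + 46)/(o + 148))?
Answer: 32160/645404753 ≈ 4.9829e-5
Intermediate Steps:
v(o) = 2*o/(o + (46 + o)/(148 + o)) (v(o) = (2*o)/(o + (46 + o)/(148 + o)) = 2*o/(o + (46 + o)/(148 + o)))
v(120)/39931 = (2*120*(148 + 120)/(46 + 120**2 + 149*120))/39931 = (2*120*268/(46 + 14400 + 17880))*(1/39931) = (2*120*268/32326)*(1/39931) = (2*120*(1/32326)*268)*(1/39931) = (32160/16163)*(1/39931) = 32160/645404753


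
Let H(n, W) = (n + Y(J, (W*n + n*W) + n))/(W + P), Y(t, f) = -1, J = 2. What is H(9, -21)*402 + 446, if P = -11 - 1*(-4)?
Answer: 2318/7 ≈ 331.14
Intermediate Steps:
P = -7 (P = -11 + 4 = -7)
H(n, W) = (-1 + n)/(-7 + W) (H(n, W) = (n - 1)/(W - 7) = (-1 + n)/(-7 + W))
H(9, -21)*402 + 446 = ((-1 + 9)/(-7 - 21))*402 + 446 = (8/(-28))*402 + 446 = -1/28*8*402 + 446 = -2/7*402 + 446 = -804/7 + 446 = 2318/7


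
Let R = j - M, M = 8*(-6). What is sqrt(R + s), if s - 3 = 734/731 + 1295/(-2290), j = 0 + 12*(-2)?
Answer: sqrt(3075584664422)/334798 ≈ 5.2382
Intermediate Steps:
j = -24 (j = 0 - 24 = -24)
s = 1151237/334798 (s = 3 + (734/731 + 1295/(-2290)) = 3 + (734*(1/731) + 1295*(-1/2290)) = 3 + (734/731 - 259/458) = 3 + 146843/334798 = 1151237/334798 ≈ 3.4386)
M = -48
R = 24 (R = -24 - 1*(-48) = -24 + 48 = 24)
sqrt(R + s) = sqrt(24 + 1151237/334798) = sqrt(9186389/334798) = sqrt(3075584664422)/334798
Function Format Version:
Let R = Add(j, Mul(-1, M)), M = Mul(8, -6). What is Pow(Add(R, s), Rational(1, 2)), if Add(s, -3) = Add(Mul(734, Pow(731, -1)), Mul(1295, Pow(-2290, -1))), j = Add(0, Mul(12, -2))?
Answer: Mul(Rational(1, 334798), Pow(3075584664422, Rational(1, 2))) ≈ 5.2382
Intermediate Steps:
j = -24 (j = Add(0, -24) = -24)
s = Rational(1151237, 334798) (s = Add(3, Add(Mul(734, Pow(731, -1)), Mul(1295, Pow(-2290, -1)))) = Add(3, Add(Mul(734, Rational(1, 731)), Mul(1295, Rational(-1, 2290)))) = Add(3, Add(Rational(734, 731), Rational(-259, 458))) = Add(3, Rational(146843, 334798)) = Rational(1151237, 334798) ≈ 3.4386)
M = -48
R = 24 (R = Add(-24, Mul(-1, -48)) = Add(-24, 48) = 24)
Pow(Add(R, s), Rational(1, 2)) = Pow(Add(24, Rational(1151237, 334798)), Rational(1, 2)) = Pow(Rational(9186389, 334798), Rational(1, 2)) = Mul(Rational(1, 334798), Pow(3075584664422, Rational(1, 2)))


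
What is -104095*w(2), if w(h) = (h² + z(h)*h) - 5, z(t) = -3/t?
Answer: 416380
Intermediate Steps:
w(h) = -8 + h² (w(h) = (h² + (-3/h)*h) - 5 = (h² - 3) - 5 = (-3 + h²) - 5 = -8 + h²)
-104095*w(2) = -104095*(-8 + 2²) = -104095*(-8 + 4) = -104095*(-4) = 416380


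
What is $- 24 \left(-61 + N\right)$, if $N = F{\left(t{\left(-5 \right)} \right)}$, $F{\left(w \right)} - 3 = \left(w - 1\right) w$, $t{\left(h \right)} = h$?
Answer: $672$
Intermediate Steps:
$F{\left(w \right)} = 3 + w \left(-1 + w\right)$ ($F{\left(w \right)} = 3 + \left(w - 1\right) w = 3 + \left(-1 + w\right) w = 3 + w \left(-1 + w\right)$)
$N = 33$ ($N = 3 + \left(-5\right)^{2} - -5 = 3 + 25 + 5 = 33$)
$- 24 \left(-61 + N\right) = - 24 \left(-61 + 33\right) = \left(-24\right) \left(-28\right) = 672$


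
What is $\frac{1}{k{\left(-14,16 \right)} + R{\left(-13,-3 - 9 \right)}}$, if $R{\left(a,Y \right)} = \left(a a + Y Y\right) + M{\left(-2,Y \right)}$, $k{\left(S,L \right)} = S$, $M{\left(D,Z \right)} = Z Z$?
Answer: $\frac{1}{443} \approx 0.0022573$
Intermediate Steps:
$M{\left(D,Z \right)} = Z^{2}$
$R{\left(a,Y \right)} = a^{2} + 2 Y^{2}$ ($R{\left(a,Y \right)} = \left(a a + Y Y\right) + Y^{2} = \left(a^{2} + Y^{2}\right) + Y^{2} = \left(Y^{2} + a^{2}\right) + Y^{2} = a^{2} + 2 Y^{2}$)
$\frac{1}{k{\left(-14,16 \right)} + R{\left(-13,-3 - 9 \right)}} = \frac{1}{-14 + \left(\left(-13\right)^{2} + 2 \left(-3 - 9\right)^{2}\right)} = \frac{1}{-14 + \left(169 + 2 \left(-12\right)^{2}\right)} = \frac{1}{-14 + \left(169 + 2 \cdot 144\right)} = \frac{1}{-14 + \left(169 + 288\right)} = \frac{1}{-14 + 457} = \frac{1}{443}$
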